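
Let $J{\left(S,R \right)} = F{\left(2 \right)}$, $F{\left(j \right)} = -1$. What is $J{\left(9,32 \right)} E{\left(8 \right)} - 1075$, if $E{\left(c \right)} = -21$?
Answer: $-1054$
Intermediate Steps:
$J{\left(S,R \right)} = -1$
$J{\left(9,32 \right)} E{\left(8 \right)} - 1075 = \left(-1\right) \left(-21\right) - 1075 = 21 - 1075 = -1054$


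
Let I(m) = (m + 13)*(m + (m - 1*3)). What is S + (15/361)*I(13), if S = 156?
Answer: 65286/361 ≈ 180.85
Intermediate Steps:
I(m) = (-3 + 2*m)*(13 + m) (I(m) = (13 + m)*(m + (m - 3)) = (13 + m)*(m + (-3 + m)) = (13 + m)*(-3 + 2*m) = (-3 + 2*m)*(13 + m))
S + (15/361)*I(13) = 156 + (15/361)*(-39 + 2*13**2 + 23*13) = 156 + (15*(1/361))*(-39 + 2*169 + 299) = 156 + 15*(-39 + 338 + 299)/361 = 156 + (15/361)*598 = 156 + 8970/361 = 65286/361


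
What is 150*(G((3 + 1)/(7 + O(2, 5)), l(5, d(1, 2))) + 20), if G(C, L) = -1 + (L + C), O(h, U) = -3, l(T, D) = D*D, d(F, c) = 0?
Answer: 3000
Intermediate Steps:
l(T, D) = D²
G(C, L) = -1 + C + L (G(C, L) = -1 + (C + L) = -1 + C + L)
150*(G((3 + 1)/(7 + O(2, 5)), l(5, d(1, 2))) + 20) = 150*((-1 + (3 + 1)/(7 - 3) + 0²) + 20) = 150*((-1 + 4/4 + 0) + 20) = 150*((-1 + 4*(¼) + 0) + 20) = 150*((-1 + 1 + 0) + 20) = 150*(0 + 20) = 150*20 = 3000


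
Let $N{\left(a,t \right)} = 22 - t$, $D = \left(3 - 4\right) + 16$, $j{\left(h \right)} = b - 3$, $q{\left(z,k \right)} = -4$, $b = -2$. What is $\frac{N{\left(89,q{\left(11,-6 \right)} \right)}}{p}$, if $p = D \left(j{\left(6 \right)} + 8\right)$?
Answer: $\frac{26}{45} \approx 0.57778$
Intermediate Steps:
$j{\left(h \right)} = -5$ ($j{\left(h \right)} = -2 - 3 = -5$)
$D = 15$ ($D = -1 + 16 = 15$)
$p = 45$ ($p = 15 \left(-5 + 8\right) = 15 \cdot 3 = 45$)
$\frac{N{\left(89,q{\left(11,-6 \right)} \right)}}{p} = \frac{22 - -4}{45} = \left(22 + 4\right) \frac{1}{45} = 26 \cdot \frac{1}{45} = \frac{26}{45}$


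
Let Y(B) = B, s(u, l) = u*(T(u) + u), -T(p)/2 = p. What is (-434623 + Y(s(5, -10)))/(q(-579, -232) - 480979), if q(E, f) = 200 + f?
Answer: 434648/481011 ≈ 0.90361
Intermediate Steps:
T(p) = -2*p
s(u, l) = -u² (s(u, l) = u*(-2*u + u) = u*(-u) = -u²)
(-434623 + Y(s(5, -10)))/(q(-579, -232) - 480979) = (-434623 - 1*5²)/((200 - 232) - 480979) = (-434623 - 1*25)/(-32 - 480979) = (-434623 - 25)/(-481011) = -434648*(-1/481011) = 434648/481011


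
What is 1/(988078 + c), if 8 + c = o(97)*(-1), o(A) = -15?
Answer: 1/988085 ≈ 1.0121e-6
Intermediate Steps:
c = 7 (c = -8 - 15*(-1) = -8 + 15 = 7)
1/(988078 + c) = 1/(988078 + 7) = 1/988085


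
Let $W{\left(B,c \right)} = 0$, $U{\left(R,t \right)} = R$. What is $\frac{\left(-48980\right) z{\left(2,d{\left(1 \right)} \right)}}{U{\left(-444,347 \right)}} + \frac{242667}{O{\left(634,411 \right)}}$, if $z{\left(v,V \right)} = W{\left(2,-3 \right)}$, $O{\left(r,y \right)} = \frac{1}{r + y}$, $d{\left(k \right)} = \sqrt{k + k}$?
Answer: $253587015$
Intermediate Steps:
$d{\left(k \right)} = \sqrt{2} \sqrt{k}$ ($d{\left(k \right)} = \sqrt{2 k} = \sqrt{2} \sqrt{k}$)
$z{\left(v,V \right)} = 0$
$\frac{\left(-48980\right) z{\left(2,d{\left(1 \right)} \right)}}{U{\left(-444,347 \right)}} + \frac{242667}{O{\left(634,411 \right)}} = \frac{\left(-48980\right) 0}{-444} + \frac{242667}{\frac{1}{634 + 411}} = 0 \left(- \frac{1}{444}\right) + \frac{242667}{\frac{1}{1045}} = 0 + 242667 \frac{1}{\frac{1}{1045}} = 0 + 242667 \cdot 1045 = 0 + 253587015 = 253587015$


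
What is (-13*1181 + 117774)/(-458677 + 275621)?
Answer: -102421/183056 ≈ -0.55951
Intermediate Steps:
(-13*1181 + 117774)/(-458677 + 275621) = (-15353 + 117774)/(-183056) = 102421*(-1/183056) = -102421/183056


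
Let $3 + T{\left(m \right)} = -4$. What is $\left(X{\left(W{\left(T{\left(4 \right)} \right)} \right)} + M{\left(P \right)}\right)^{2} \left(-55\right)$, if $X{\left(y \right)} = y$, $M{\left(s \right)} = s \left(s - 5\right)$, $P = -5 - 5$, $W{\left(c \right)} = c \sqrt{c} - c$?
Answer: $-1336830 + 120890 i \sqrt{7} \approx -1.3368 \cdot 10^{6} + 3.1985 \cdot 10^{5} i$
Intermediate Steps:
$T{\left(m \right)} = -7$ ($T{\left(m \right)} = -3 - 4 = -7$)
$W{\left(c \right)} = c^{\frac{3}{2}} - c$
$P = -10$ ($P = -5 - 5 = -10$)
$M{\left(s \right)} = s \left(-5 + s\right)$
$\left(X{\left(W{\left(T{\left(4 \right)} \right)} \right)} + M{\left(P \right)}\right)^{2} \left(-55\right) = \left(\left(\left(-7\right)^{\frac{3}{2}} - -7\right) - 10 \left(-5 - 10\right)\right)^{2} \left(-55\right) = \left(\left(- 7 i \sqrt{7} + 7\right) - -150\right)^{2} \left(-55\right) = \left(\left(7 - 7 i \sqrt{7}\right) + 150\right)^{2} \left(-55\right) = \left(157 - 7 i \sqrt{7}\right)^{2} \left(-55\right) = - 55 \left(157 - 7 i \sqrt{7}\right)^{2}$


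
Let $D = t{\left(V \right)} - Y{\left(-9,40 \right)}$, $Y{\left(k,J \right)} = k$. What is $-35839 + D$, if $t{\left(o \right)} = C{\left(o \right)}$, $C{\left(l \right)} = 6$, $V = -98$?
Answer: $-35824$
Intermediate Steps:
$t{\left(o \right)} = 6$
$D = 15$ ($D = 6 - -9 = 6 + 9 = 15$)
$-35839 + D = -35839 + 15 = -35824$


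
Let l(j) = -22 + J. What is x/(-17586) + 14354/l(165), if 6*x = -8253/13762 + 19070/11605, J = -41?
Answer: -767904874602511/3370350076632 ≈ -227.84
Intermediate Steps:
x = 4761865/27378516 (x = (-8253/13762 + 19070/11605)/6 = (-8253*1/13762 + 19070*(1/11605))/6 = (-1179/1966 + 3814/2321)/6 = (⅙)*(4761865/4563086) = 4761865/27378516 ≈ 0.17393)
l(j) = -63 (l(j) = -22 - 41 = -63)
x/(-17586) + 14354/l(165) = (4761865/27378516)/(-17586) + 14354/(-63) = (4761865/27378516)*(-1/17586) + 14354*(-1/63) = -4761865/481478582376 - 14354/63 = -767904874602511/3370350076632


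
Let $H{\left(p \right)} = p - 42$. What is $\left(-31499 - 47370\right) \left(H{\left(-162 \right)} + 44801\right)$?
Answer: $-3517320793$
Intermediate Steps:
$H{\left(p \right)} = -42 + p$ ($H{\left(p \right)} = p - 42 = -42 + p$)
$\left(-31499 - 47370\right) \left(H{\left(-162 \right)} + 44801\right) = \left(-31499 - 47370\right) \left(\left(-42 - 162\right) + 44801\right) = - 78869 \left(-204 + 44801\right) = \left(-78869\right) 44597 = -3517320793$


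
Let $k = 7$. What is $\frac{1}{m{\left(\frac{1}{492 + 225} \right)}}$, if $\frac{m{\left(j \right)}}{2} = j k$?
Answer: $\frac{717}{14} \approx 51.214$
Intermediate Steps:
$m{\left(j \right)} = 14 j$ ($m{\left(j \right)} = 2 j 7 = 2 \cdot 7 j = 14 j$)
$\frac{1}{m{\left(\frac{1}{492 + 225} \right)}} = \frac{1}{14 \frac{1}{492 + 225}} = \frac{1}{14 \cdot \frac{1}{717}} = \frac{1}{\frac{14}{717}} = \frac{717}{14}$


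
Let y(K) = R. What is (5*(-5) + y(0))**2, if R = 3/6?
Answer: 2401/4 ≈ 600.25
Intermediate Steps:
R = 1/2 (R = 3*(1/6) = 1/2 ≈ 0.50000)
y(K) = 1/2
(5*(-5) + y(0))**2 = (5*(-5) + 1/2)**2 = (-25 + 1/2)**2 = (-49/2)**2 = 2401/4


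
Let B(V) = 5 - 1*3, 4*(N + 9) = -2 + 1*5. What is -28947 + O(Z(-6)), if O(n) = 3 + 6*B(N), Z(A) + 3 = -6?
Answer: -28932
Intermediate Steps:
Z(A) = -9 (Z(A) = -3 - 6 = -9)
N = -33/4 (N = -9 + (-2 + 1*5)/4 = -9 + (-2 + 5)/4 = -9 + (1/4)*3 = -9 + 3/4 = -33/4 ≈ -8.2500)
B(V) = 2 (B(V) = 5 - 3 = 2)
O(n) = 15 (O(n) = 3 + 6*2 = 3 + 12 = 15)
-28947 + O(Z(-6)) = -28947 + 15 = -28932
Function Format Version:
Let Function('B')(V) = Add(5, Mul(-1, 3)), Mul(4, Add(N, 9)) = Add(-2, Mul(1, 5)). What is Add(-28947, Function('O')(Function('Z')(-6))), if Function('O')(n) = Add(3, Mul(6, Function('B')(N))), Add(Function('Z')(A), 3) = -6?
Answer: -28932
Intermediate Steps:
Function('Z')(A) = -9 (Function('Z')(A) = Add(-3, -6) = -9)
N = Rational(-33, 4) (N = Add(-9, Mul(Rational(1, 4), Add(-2, Mul(1, 5)))) = Add(-9, Mul(Rational(1, 4), Add(-2, 5))) = Add(-9, Mul(Rational(1, 4), 3)) = Add(-9, Rational(3, 4)) = Rational(-33, 4) ≈ -8.2500)
Function('B')(V) = 2 (Function('B')(V) = Add(5, -3) = 2)
Function('O')(n) = 15 (Function('O')(n) = Add(3, Mul(6, 2)) = Add(3, 12) = 15)
Add(-28947, Function('O')(Function('Z')(-6))) = Add(-28947, 15) = -28932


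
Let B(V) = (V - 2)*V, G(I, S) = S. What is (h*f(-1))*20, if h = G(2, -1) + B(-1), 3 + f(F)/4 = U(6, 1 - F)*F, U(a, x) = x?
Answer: -800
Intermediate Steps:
f(F) = -12 + 4*F*(1 - F) (f(F) = -12 + 4*((1 - F)*F) = -12 + 4*(F*(1 - F)) = -12 + 4*F*(1 - F))
B(V) = V*(-2 + V) (B(V) = (-2 + V)*V = V*(-2 + V))
h = 2 (h = -1 - (-2 - 1) = -1 - 1*(-3) = -1 + 3 = 2)
(h*f(-1))*20 = (2*(-12 - 4*(-1)² + 4*(-1)))*20 = (2*(-12 - 4*1 - 4))*20 = (2*(-12 - 4 - 4))*20 = (2*(-20))*20 = -40*20 = -800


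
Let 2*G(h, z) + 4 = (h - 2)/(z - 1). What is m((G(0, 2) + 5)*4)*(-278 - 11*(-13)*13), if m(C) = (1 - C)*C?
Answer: -88536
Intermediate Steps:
G(h, z) = -2 + (-2 + h)/(2*(-1 + z)) (G(h, z) = -2 + ((h - 2)/(z - 1))/2 = -2 + ((-2 + h)/(-1 + z))/2 = -2 + (-2 + h)/(2*(-1 + z)))
m(C) = C*(1 - C)
m((G(0, 2) + 5)*4)*(-278 - 11*(-13)*13) = ((((2 + 0 - 4*2)/(2*(-1 + 2)) + 5)*4)*(1 - ((2 + 0 - 4*2)/(2*(-1 + 2)) + 5)*4))*(-278 - 11*(-13)*13) = ((((1/2)*(2 + 0 - 8)/1 + 5)*4)*(1 - ((1/2)*(2 + 0 - 8)/1 + 5)*4))*(-278 - (-143)*13) = ((((1/2)*1*(-6) + 5)*4)*(1 - ((1/2)*1*(-6) + 5)*4))*(-278 - 1*(-1859)) = (((-3 + 5)*4)*(1 - (-3 + 5)*4))*(-278 + 1859) = ((2*4)*(1 - 2*4))*1581 = (8*(1 - 1*8))*1581 = (8*(1 - 8))*1581 = (8*(-7))*1581 = -56*1581 = -88536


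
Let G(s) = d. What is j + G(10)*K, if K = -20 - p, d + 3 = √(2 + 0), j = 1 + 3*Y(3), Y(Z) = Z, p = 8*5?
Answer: 190 - 60*√2 ≈ 105.15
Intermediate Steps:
p = 40
j = 10 (j = 1 + 3*3 = 1 + 9 = 10)
d = -3 + √2 (d = -3 + √(2 + 0) = -3 + √2 ≈ -1.5858)
G(s) = -3 + √2
K = -60 (K = -20 - 1*40 = -20 - 40 = -60)
j + G(10)*K = 10 + (-3 + √2)*(-60) = 10 + (180 - 60*√2) = 190 - 60*√2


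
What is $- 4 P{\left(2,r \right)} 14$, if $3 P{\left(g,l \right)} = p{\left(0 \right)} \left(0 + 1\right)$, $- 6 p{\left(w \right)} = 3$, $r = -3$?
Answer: $\frac{28}{3} \approx 9.3333$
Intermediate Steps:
$p{\left(w \right)} = - \frac{1}{2}$ ($p{\left(w \right)} = \left(- \frac{1}{6}\right) 3 = - \frac{1}{2}$)
$P{\left(g,l \right)} = - \frac{1}{6}$ ($P{\left(g,l \right)} = \frac{\left(- \frac{1}{2}\right) \left(0 + 1\right)}{3} = \frac{\left(- \frac{1}{2}\right) 1}{3} = \frac{1}{3} \left(- \frac{1}{2}\right) = - \frac{1}{6}$)
$- 4 P{\left(2,r \right)} 14 = \left(-4\right) \left(- \frac{1}{6}\right) 14 = \frac{2}{3} \cdot 14 = \frac{28}{3}$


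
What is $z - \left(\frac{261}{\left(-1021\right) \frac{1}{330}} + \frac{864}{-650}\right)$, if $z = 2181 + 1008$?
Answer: $\frac{1086623247}{331825} \approx 3274.7$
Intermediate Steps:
$z = 3189$
$z - \left(\frac{261}{\left(-1021\right) \frac{1}{330}} + \frac{864}{-650}\right) = 3189 - \left(\frac{261}{\left(-1021\right) \frac{1}{330}} + \frac{864}{-650}\right) = 3189 - \left(\frac{261}{\left(-1021\right) \frac{1}{330}} + 864 \left(- \frac{1}{650}\right)\right) = 3189 - \left(\frac{261}{- \frac{1021}{330}} - \frac{432}{325}\right) = 3189 - \left(261 \left(- \frac{330}{1021}\right) - \frac{432}{325}\right) = 3189 - \left(- \frac{86130}{1021} - \frac{432}{325}\right) = 3189 - - \frac{28433322}{331825} = 3189 + \frac{28433322}{331825} = \frac{1086623247}{331825}$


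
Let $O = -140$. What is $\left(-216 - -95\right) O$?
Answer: $16940$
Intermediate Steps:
$\left(-216 - -95\right) O = \left(-216 - -95\right) \left(-140\right) = \left(-216 + 95\right) \left(-140\right) = \left(-121\right) \left(-140\right) = 16940$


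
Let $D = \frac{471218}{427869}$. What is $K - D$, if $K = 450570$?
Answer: $\frac{192784464112}{427869} \approx 4.5057 \cdot 10^{5}$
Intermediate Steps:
$D = \frac{471218}{427869}$ ($D = 471218 \cdot \frac{1}{427869} = \frac{471218}{427869} \approx 1.1013$)
$K - D = 450570 - \frac{471218}{427869} = \frac{192784464112}{427869}$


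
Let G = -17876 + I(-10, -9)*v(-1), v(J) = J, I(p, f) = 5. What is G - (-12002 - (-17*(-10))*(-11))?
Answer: -7749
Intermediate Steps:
G = -17881 (G = -17876 + 5*(-1) = -17876 - 5 = -17881)
G - (-12002 - (-17*(-10))*(-11)) = -17881 - (-12002 - (-17*(-10))*(-11)) = -17881 - (-12002 - 170*(-11)) = -17881 - (-12002 - 1*(-1870)) = -17881 - (-12002 + 1870) = -17881 - 1*(-10132) = -17881 + 10132 = -7749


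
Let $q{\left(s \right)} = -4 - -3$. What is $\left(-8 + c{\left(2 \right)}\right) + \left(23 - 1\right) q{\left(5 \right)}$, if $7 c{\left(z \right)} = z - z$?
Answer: $-30$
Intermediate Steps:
$c{\left(z \right)} = 0$ ($c{\left(z \right)} = \frac{z - z}{7} = \frac{1}{7} \cdot 0 = 0$)
$q{\left(s \right)} = -1$ ($q{\left(s \right)} = -4 + 3 = -1$)
$\left(-8 + c{\left(2 \right)}\right) + \left(23 - 1\right) q{\left(5 \right)} = \left(-8 + 0\right) + \left(23 - 1\right) \left(-1\right) = -8 + 22 \left(-1\right) = -8 - 22 = -30$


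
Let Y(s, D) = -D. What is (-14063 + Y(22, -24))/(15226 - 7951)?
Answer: -14039/7275 ≈ -1.9298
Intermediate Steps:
(-14063 + Y(22, -24))/(15226 - 7951) = (-14063 - 1*(-24))/(15226 - 7951) = (-14063 + 24)/7275 = -14039*1/7275 = -14039/7275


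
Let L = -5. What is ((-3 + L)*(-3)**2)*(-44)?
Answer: 3168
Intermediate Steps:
((-3 + L)*(-3)**2)*(-44) = ((-3 - 5)*(-3)**2)*(-44) = -8*9*(-44) = -72*(-44) = 3168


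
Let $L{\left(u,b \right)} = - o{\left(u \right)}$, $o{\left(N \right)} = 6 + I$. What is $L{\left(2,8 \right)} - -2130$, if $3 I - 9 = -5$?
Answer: $\frac{6368}{3} \approx 2122.7$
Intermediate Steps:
$I = \frac{4}{3}$ ($I = 3 + \frac{1}{3} \left(-5\right) = 3 - \frac{5}{3} = \frac{4}{3} \approx 1.3333$)
$o{\left(N \right)} = \frac{22}{3}$ ($o{\left(N \right)} = 6 + \frac{4}{3} = \frac{22}{3}$)
$L{\left(u,b \right)} = - \frac{22}{3}$ ($L{\left(u,b \right)} = \left(-1\right) \frac{22}{3} = - \frac{22}{3}$)
$L{\left(2,8 \right)} - -2130 = - \frac{22}{3} - -2130 = - \frac{22}{3} + 2130 = \frac{6368}{3}$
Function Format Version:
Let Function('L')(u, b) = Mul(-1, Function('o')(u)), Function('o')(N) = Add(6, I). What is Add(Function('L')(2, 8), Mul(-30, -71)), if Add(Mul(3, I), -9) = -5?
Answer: Rational(6368, 3) ≈ 2122.7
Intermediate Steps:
I = Rational(4, 3) (I = Add(3, Mul(Rational(1, 3), -5)) = Add(3, Rational(-5, 3)) = Rational(4, 3) ≈ 1.3333)
Function('o')(N) = Rational(22, 3) (Function('o')(N) = Add(6, Rational(4, 3)) = Rational(22, 3))
Function('L')(u, b) = Rational(-22, 3) (Function('L')(u, b) = Mul(-1, Rational(22, 3)) = Rational(-22, 3))
Add(Function('L')(2, 8), Mul(-30, -71)) = Add(Rational(-22, 3), Mul(-30, -71)) = Add(Rational(-22, 3), 2130) = Rational(6368, 3)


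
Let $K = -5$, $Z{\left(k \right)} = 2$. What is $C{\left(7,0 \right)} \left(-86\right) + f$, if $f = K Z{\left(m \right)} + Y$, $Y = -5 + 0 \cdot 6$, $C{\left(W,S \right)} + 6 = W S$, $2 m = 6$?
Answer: $501$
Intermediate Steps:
$m = 3$ ($m = \frac{1}{2} \cdot 6 = 3$)
$C{\left(W,S \right)} = -6 + S W$ ($C{\left(W,S \right)} = -6 + W S = -6 + S W$)
$Y = -5$ ($Y = -5 + 0 = -5$)
$f = -15$ ($f = \left(-5\right) 2 - 5 = -10 - 5 = -15$)
$C{\left(7,0 \right)} \left(-86\right) + f = \left(-6 + 0 \cdot 7\right) \left(-86\right) - 15 = \left(-6 + 0\right) \left(-86\right) - 15 = \left(-6\right) \left(-86\right) - 15 = 516 - 15 = 501$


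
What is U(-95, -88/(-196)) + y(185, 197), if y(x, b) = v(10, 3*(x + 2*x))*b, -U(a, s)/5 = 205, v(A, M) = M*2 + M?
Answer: 982990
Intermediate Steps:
v(A, M) = 3*M (v(A, M) = 2*M + M = 3*M)
U(a, s) = -1025 (U(a, s) = -5*205 = -1025)
y(x, b) = 27*b*x (y(x, b) = (3*(3*(x + 2*x)))*b = (3*(3*(3*x)))*b = (3*(9*x))*b = (27*x)*b = 27*b*x)
U(-95, -88/(-196)) + y(185, 197) = -1025 + 27*197*185 = -1025 + 984015 = 982990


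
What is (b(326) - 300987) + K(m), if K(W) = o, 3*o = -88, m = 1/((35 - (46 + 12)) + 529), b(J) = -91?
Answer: -903322/3 ≈ -3.0111e+5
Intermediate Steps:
m = 1/506 (m = 1/((35 - 1*58) + 529) = 1/((35 - 58) + 529) = 1/(-23 + 529) = 1/506 ≈ 0.0019763)
o = -88/3 (o = (⅓)*(-88) = -88/3 ≈ -29.333)
K(W) = -88/3
(b(326) - 300987) + K(m) = (-91 - 300987) - 88/3 = -301078 - 88/3 = -903322/3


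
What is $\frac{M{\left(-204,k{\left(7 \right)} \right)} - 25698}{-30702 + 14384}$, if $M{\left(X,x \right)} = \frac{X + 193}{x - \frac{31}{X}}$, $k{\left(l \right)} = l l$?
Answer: $\frac{128838045}{81810293} \approx 1.5748$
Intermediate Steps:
$k{\left(l \right)} = l^{2}$
$M{\left(X,x \right)} = \frac{193 + X}{x - \frac{31}{X}}$
$\frac{M{\left(-204,k{\left(7 \right)} \right)} - 25698}{-30702 + 14384} = \frac{- \frac{204 \left(193 - 204\right)}{-31 - 204 \cdot 7^{2}} - 25698}{-30702 + 14384} = \frac{\left(-204\right) \frac{1}{-31 - 9996} \left(-11\right) - 25698}{-16318} = \left(\left(-204\right) \frac{1}{-31 - 9996} \left(-11\right) - 25698\right) \left(- \frac{1}{16318}\right) = \left(\left(-204\right) \frac{1}{-10027} \left(-11\right) - 25698\right) \left(- \frac{1}{16318}\right) = \left(\left(-204\right) \left(- \frac{1}{10027}\right) \left(-11\right) - 25698\right) \left(- \frac{1}{16318}\right) = \left(- \frac{2244}{10027} - 25698\right) \left(- \frac{1}{16318}\right) = \left(- \frac{257676090}{10027}\right) \left(- \frac{1}{16318}\right) = \frac{128838045}{81810293}$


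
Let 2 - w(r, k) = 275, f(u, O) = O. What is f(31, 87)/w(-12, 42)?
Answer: -29/91 ≈ -0.31868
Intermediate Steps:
w(r, k) = -273 (w(r, k) = 2 - 1*275 = 2 - 275 = -273)
f(31, 87)/w(-12, 42) = 87/(-273) = 87*(-1/273) = -29/91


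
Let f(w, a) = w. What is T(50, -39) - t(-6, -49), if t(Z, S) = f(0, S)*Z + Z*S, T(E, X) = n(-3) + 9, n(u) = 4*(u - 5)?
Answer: -317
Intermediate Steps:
n(u) = -20 + 4*u (n(u) = 4*(-5 + u) = -20 + 4*u)
T(E, X) = -23 (T(E, X) = (-20 + 4*(-3)) + 9 = (-20 - 12) + 9 = -32 + 9 = -23)
t(Z, S) = S*Z (t(Z, S) = 0*Z + Z*S = 0 + S*Z = S*Z)
T(50, -39) - t(-6, -49) = -23 - (-49)*(-6) = -23 - 1*294 = -23 - 294 = -317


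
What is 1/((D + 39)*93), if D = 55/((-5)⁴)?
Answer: 125/454398 ≈ 0.00027509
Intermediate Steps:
D = 11/125 (D = 55/625 = 55*(1/625) = 11/125 ≈ 0.088000)
1/((D + 39)*93) = 1/((11/125 + 39)*93) = 1/((4886/125)*93) = 1/(454398/125) = 125/454398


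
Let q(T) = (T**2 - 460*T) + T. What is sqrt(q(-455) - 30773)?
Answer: sqrt(385097) ≈ 620.56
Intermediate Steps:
q(T) = T**2 - 459*T
sqrt(q(-455) - 30773) = sqrt(-455*(-459 - 455) - 30773) = sqrt(-455*(-914) - 30773) = sqrt(415870 - 30773) = sqrt(385097)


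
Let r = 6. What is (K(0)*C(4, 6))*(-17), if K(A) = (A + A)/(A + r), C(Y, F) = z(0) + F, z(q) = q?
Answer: 0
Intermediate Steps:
C(Y, F) = F (C(Y, F) = 0 + F = F)
K(A) = 2*A/(6 + A) (K(A) = (A + A)/(A + 6) = (2*A)/(6 + A) = 2*A/(6 + A))
(K(0)*C(4, 6))*(-17) = ((2*0/(6 + 0))*6)*(-17) = ((2*0/6)*6)*(-17) = ((2*0*(1/6))*6)*(-17) = (0*6)*(-17) = 0*(-17) = 0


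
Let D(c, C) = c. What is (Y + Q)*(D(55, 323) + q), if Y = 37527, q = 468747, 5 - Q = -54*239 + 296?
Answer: 23506669884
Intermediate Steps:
Q = 12615 (Q = 5 - (-54*239 + 296) = 5 - (-12906 + 296) = 5 - 1*(-12610) = 5 + 12610 = 12615)
(Y + Q)*(D(55, 323) + q) = (37527 + 12615)*(55 + 468747) = 50142*468802 = 23506669884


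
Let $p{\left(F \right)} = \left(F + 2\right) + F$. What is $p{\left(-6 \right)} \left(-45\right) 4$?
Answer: $1800$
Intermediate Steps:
$p{\left(F \right)} = 2 + 2 F$ ($p{\left(F \right)} = \left(2 + F\right) + F = 2 + 2 F$)
$p{\left(-6 \right)} \left(-45\right) 4 = \left(2 + 2 \left(-6\right)\right) \left(-45\right) 4 = \left(2 - 12\right) \left(-45\right) 4 = \left(-10\right) \left(-45\right) 4 = 450 \cdot 4 = 1800$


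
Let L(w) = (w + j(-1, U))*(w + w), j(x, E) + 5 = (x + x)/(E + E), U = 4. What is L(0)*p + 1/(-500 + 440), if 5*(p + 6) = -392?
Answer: -1/60 ≈ -0.016667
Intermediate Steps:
j(x, E) = -5 + x/E (j(x, E) = -5 + (x + x)/(E + E) = -5 + (2*x)/((2*E)) = -5 + (2*x)*(1/(2*E)) = -5 + x/E)
L(w) = 2*w*(-21/4 + w) (L(w) = (w + (-5 - 1/4))*(w + w) = (w + (-5 - 1*¼))*(2*w) = (w + (-5 - ¼))*(2*w) = (w - 21/4)*(2*w) = (-21/4 + w)*(2*w) = 2*w*(-21/4 + w))
p = -422/5 (p = -6 + (⅕)*(-392) = -6 - 392/5 = -422/5 ≈ -84.400)
L(0)*p + 1/(-500 + 440) = ((½)*0*(-21 + 4*0))*(-422/5) + 1/(-500 + 440) = ((½)*0*(-21 + 0))*(-422/5) + 1/(-60) = ((½)*0*(-21))*(-422/5) - 1/60 = 0*(-422/5) - 1/60 = 0 - 1/60 = -1/60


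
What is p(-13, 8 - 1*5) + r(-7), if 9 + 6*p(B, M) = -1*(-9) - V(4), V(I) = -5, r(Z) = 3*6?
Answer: 113/6 ≈ 18.833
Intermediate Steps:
r(Z) = 18
p(B, M) = ⅚ (p(B, M) = -3/2 + (-1*(-9) - 1*(-5))/6 = -3/2 + (9 + 5)/6 = -3/2 + (⅙)*14 = -3/2 + 7/3 = ⅚)
p(-13, 8 - 1*5) + r(-7) = ⅚ + 18 = 113/6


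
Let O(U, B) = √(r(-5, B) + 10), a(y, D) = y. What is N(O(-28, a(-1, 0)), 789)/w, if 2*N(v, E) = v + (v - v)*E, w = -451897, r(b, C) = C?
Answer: -3/903794 ≈ -3.3193e-6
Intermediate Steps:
O(U, B) = √(10 + B) (O(U, B) = √(B + 10) = √(10 + B))
N(v, E) = v/2 (N(v, E) = (v + (v - v)*E)/2 = (v + 0*E)/2 = (v + 0)/2 = v/2)
N(O(-28, a(-1, 0)), 789)/w = (√(10 - 1)/2)/(-451897) = (√9/2)*(-1/451897) = ((½)*3)*(-1/451897) = (3/2)*(-1/451897) = -3/903794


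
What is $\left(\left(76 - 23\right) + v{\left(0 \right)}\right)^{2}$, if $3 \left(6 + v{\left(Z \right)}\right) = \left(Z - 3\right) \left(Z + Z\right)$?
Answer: $2209$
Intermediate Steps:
$v{\left(Z \right)} = -6 + \frac{2 Z \left(-3 + Z\right)}{3}$ ($v{\left(Z \right)} = -6 + \frac{\left(Z - 3\right) \left(Z + Z\right)}{3} = -6 + \frac{\left(-3 + Z\right) 2 Z}{3} = -6 + \frac{2 Z \left(-3 + Z\right)}{3}$)
$\left(\left(76 - 23\right) + v{\left(0 \right)}\right)^{2} = \left(\left(76 - 23\right) - \left(6 - \frac{2 \cdot 0^{2}}{3}\right)\right)^{2} = \left(53 + \left(-6 + 0 + \frac{2}{3} \cdot 0\right)\right)^{2} = \left(53 + \left(-6 + 0 + 0\right)\right)^{2} = \left(53 - 6\right)^{2} = 47^{2} = 2209$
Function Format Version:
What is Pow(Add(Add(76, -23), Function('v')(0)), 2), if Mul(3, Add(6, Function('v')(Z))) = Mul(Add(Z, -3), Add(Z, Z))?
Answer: 2209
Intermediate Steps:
Function('v')(Z) = Add(-6, Mul(Rational(2, 3), Z, Add(-3, Z))) (Function('v')(Z) = Add(-6, Mul(Rational(1, 3), Mul(Add(Z, -3), Add(Z, Z)))) = Add(-6, Mul(Rational(1, 3), Mul(Add(-3, Z), Mul(2, Z)))) = Add(-6, Mul(Rational(1, 3), Mul(2, Z, Add(-3, Z)))) = Add(-6, Mul(Rational(2, 3), Z, Add(-3, Z))))
Pow(Add(Add(76, -23), Function('v')(0)), 2) = Pow(Add(Add(76, -23), Add(-6, Mul(-2, 0), Mul(Rational(2, 3), Pow(0, 2)))), 2) = Pow(Add(53, Add(-6, 0, Mul(Rational(2, 3), 0))), 2) = Pow(Add(53, Add(-6, 0, 0)), 2) = Pow(Add(53, -6), 2) = Pow(47, 2) = 2209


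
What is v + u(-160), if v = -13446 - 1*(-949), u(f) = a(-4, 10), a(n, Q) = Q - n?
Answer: -12483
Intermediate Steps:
u(f) = 14 (u(f) = 10 - 1*(-4) = 10 + 4 = 14)
v = -12497 (v = -13446 + 949 = -12497)
v + u(-160) = -12497 + 14 = -12483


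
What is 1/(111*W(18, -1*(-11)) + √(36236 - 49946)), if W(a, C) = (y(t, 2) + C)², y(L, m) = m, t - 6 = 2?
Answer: 6253/117304597 - I*√13710/351913791 ≈ 5.3306e-5 - 3.3272e-7*I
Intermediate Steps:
t = 8 (t = 6 + 2 = 8)
W(a, C) = (2 + C)²
1/(111*W(18, -1*(-11)) + √(36236 - 49946)) = 1/(111*(2 - 1*(-11))² + √(36236 - 49946)) = 1/(111*(2 + 11)² + √(-13710)) = 1/(111*13² + I*√13710) = 1/(111*169 + I*√13710) = 1/(18759 + I*√13710)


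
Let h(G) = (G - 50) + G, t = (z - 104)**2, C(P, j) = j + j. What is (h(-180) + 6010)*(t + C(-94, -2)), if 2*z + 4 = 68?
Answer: 29008000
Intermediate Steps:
z = 32 (z = -2 + (1/2)*68 = -2 + 34 = 32)
C(P, j) = 2*j
t = 5184 (t = (32 - 104)**2 = (-72)**2 = 5184)
h(G) = -50 + 2*G (h(G) = (-50 + G) + G = -50 + 2*G)
(h(-180) + 6010)*(t + C(-94, -2)) = ((-50 + 2*(-180)) + 6010)*(5184 + 2*(-2)) = ((-50 - 360) + 6010)*(5184 - 4) = (-410 + 6010)*5180 = 5600*5180 = 29008000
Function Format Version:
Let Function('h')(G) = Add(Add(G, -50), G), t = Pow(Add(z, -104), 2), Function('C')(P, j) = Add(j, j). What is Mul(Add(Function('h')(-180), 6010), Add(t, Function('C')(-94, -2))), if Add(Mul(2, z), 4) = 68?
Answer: 29008000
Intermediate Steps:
z = 32 (z = Add(-2, Mul(Rational(1, 2), 68)) = Add(-2, 34) = 32)
Function('C')(P, j) = Mul(2, j)
t = 5184 (t = Pow(Add(32, -104), 2) = Pow(-72, 2) = 5184)
Function('h')(G) = Add(-50, Mul(2, G)) (Function('h')(G) = Add(Add(-50, G), G) = Add(-50, Mul(2, G)))
Mul(Add(Function('h')(-180), 6010), Add(t, Function('C')(-94, -2))) = Mul(Add(Add(-50, Mul(2, -180)), 6010), Add(5184, Mul(2, -2))) = Mul(Add(Add(-50, -360), 6010), Add(5184, -4)) = Mul(Add(-410, 6010), 5180) = Mul(5600, 5180) = 29008000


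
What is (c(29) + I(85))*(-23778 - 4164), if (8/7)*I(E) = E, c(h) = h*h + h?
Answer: -105550905/4 ≈ -2.6388e+7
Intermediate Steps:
c(h) = h + h² (c(h) = h² + h = h + h²)
I(E) = 7*E/8
(c(29) + I(85))*(-23778 - 4164) = (29*(1 + 29) + (7/8)*85)*(-23778 - 4164) = (29*30 + 595/8)*(-27942) = (870 + 595/8)*(-27942) = (7555/8)*(-27942) = -105550905/4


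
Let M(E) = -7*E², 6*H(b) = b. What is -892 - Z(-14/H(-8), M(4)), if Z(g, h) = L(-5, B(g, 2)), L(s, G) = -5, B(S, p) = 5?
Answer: -887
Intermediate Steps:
H(b) = b/6
Z(g, h) = -5
-892 - Z(-14/H(-8), M(4)) = -892 - 1*(-5) = -892 + 5 = -887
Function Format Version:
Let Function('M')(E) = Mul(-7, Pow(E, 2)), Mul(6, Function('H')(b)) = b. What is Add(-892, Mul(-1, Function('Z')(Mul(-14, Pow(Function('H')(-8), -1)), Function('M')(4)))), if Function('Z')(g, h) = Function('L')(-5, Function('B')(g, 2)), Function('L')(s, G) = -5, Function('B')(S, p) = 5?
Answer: -887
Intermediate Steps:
Function('H')(b) = Mul(Rational(1, 6), b)
Function('Z')(g, h) = -5
Add(-892, Mul(-1, Function('Z')(Mul(-14, Pow(Function('H')(-8), -1)), Function('M')(4)))) = Add(-892, Mul(-1, -5)) = Add(-892, 5) = -887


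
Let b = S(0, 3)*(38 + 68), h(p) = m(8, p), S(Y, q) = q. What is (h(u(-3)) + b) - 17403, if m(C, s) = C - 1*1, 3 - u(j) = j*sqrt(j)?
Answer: -17078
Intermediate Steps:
u(j) = 3 - j**(3/2) (u(j) = 3 - j*sqrt(j) = 3 - j**(3/2))
m(C, s) = -1 + C (m(C, s) = C - 1 = -1 + C)
h(p) = 7 (h(p) = -1 + 8 = 7)
b = 318 (b = 3*(38 + 68) = 3*106 = 318)
(h(u(-3)) + b) - 17403 = (7 + 318) - 17403 = 325 - 17403 = -17078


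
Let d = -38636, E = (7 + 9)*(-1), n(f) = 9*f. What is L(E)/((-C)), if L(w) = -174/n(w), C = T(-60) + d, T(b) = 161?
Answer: 29/923400 ≈ 3.1406e-5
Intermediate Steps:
E = -16 (E = 16*(-1) = -16)
C = -38475 (C = 161 - 38636 = -38475)
L(w) = -58/(3*w) (L(w) = -174*1/(9*w) = -58/(3*w))
L(E)/((-C)) = (-58/3/(-16))/((-1*(-38475))) = -58/3*(-1/16)/38475 = (29/24)*(1/38475) = 29/923400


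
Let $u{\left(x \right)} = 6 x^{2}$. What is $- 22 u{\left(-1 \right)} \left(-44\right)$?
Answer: $5808$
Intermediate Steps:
$- 22 u{\left(-1 \right)} \left(-44\right) = - 22 \cdot 6 \left(-1\right)^{2} \left(-44\right) = - 22 \cdot 6 \cdot 1 \left(-44\right) = \left(-22\right) 6 \left(-44\right) = \left(-132\right) \left(-44\right) = 5808$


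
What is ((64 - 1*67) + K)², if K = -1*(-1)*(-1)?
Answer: 16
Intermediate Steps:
K = -1 (K = 1*(-1) = -1)
((64 - 1*67) + K)² = ((64 - 1*67) - 1)² = ((64 - 67) - 1)² = (-3 - 1)² = (-4)² = 16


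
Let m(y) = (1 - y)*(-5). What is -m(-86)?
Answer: 435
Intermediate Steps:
m(y) = -5 + 5*y
-m(-86) = -(-5 + 5*(-86)) = -(-5 - 430) = -1*(-435) = 435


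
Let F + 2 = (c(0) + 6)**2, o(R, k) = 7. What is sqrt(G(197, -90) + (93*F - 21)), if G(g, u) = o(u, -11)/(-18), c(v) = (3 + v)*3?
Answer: sqrt(745834)/6 ≈ 143.94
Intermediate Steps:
c(v) = 9 + 3*v
F = 223 (F = -2 + ((9 + 3*0) + 6)**2 = -2 + ((9 + 0) + 6)**2 = -2 + (9 + 6)**2 = -2 + 15**2 = -2 + 225 = 223)
G(g, u) = -7/18 (G(g, u) = 7/(-18) = 7*(-1/18) = -7/18)
sqrt(G(197, -90) + (93*F - 21)) = sqrt(-7/18 + (93*223 - 21)) = sqrt(-7/18 + (20739 - 21)) = sqrt(-7/18 + 20718) = sqrt(372917/18) = sqrt(745834)/6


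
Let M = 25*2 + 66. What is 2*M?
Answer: 232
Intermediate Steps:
M = 116 (M = 50 + 66 = 116)
2*M = 2*116 = 232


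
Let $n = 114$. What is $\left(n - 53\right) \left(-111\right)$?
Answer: $-6771$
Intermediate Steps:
$\left(n - 53\right) \left(-111\right) = \left(114 - 53\right) \left(-111\right) = 61 \left(-111\right) = -6771$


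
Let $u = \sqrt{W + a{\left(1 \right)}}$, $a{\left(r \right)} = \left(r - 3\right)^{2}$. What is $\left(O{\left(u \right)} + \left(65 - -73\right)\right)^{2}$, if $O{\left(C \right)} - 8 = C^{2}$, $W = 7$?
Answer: $24649$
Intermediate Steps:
$a{\left(r \right)} = \left(-3 + r\right)^{2}$
$u = \sqrt{11}$ ($u = \sqrt{7 + \left(-3 + 1\right)^{2}} = \sqrt{7 + \left(-2\right)^{2}} = \sqrt{7 + 4} = \sqrt{11} \approx 3.3166$)
$O{\left(C \right)} = 8 + C^{2}$
$\left(O{\left(u \right)} + \left(65 - -73\right)\right)^{2} = \left(\left(8 + \left(\sqrt{11}\right)^{2}\right) + \left(65 - -73\right)\right)^{2} = \left(\left(8 + 11\right) + \left(65 + 73\right)\right)^{2} = \left(19 + 138\right)^{2} = 157^{2} = 24649$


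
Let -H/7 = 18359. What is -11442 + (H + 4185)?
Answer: -135770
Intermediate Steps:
H = -128513 (H = -7*18359 = -128513)
-11442 + (H + 4185) = -11442 + (-128513 + 4185) = -11442 - 124328 = -135770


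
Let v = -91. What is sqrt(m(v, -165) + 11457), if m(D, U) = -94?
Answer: sqrt(11363) ≈ 106.60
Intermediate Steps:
sqrt(m(v, -165) + 11457) = sqrt(-94 + 11457) = sqrt(11363)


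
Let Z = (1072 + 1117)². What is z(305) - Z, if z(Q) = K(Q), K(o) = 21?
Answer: -4791700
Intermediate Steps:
z(Q) = 21
Z = 4791721 (Z = 2189² = 4791721)
z(305) - Z = 21 - 1*4791721 = 21 - 4791721 = -4791700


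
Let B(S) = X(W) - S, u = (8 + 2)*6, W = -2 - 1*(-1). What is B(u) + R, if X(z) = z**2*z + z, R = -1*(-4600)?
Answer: 4538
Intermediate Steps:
W = -1 (W = -2 + 1 = -1)
u = 60 (u = 10*6 = 60)
R = 4600
X(z) = z + z**3 (X(z) = z**3 + z = z + z**3)
B(S) = -2 - S (B(S) = (-1 + (-1)**3) - S = (-1 - 1) - S = -2 - S)
B(u) + R = (-2 - 1*60) + 4600 = (-2 - 60) + 4600 = -62 + 4600 = 4538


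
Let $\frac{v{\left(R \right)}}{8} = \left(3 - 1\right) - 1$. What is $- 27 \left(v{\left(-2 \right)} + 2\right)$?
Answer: $-270$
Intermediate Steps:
$v{\left(R \right)} = 8$ ($v{\left(R \right)} = 8 \left(\left(3 - 1\right) - 1\right) = 8 \left(2 - 1\right) = 8 \cdot 1 = 8$)
$- 27 \left(v{\left(-2 \right)} + 2\right) = - 27 \left(8 + 2\right) = \left(-27\right) 10 = -270$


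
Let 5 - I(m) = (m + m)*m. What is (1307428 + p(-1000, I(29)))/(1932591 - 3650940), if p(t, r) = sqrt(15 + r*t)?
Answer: -1307428/1718349 - sqrt(186335)/572783 ≈ -0.76162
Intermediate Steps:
I(m) = 5 - 2*m**2 (I(m) = 5 - (m + m)*m = 5 - 2*m*m = 5 - 2*m**2)
(1307428 + p(-1000, I(29)))/(1932591 - 3650940) = (1307428 + sqrt(15 + (5 - 2*29**2)*(-1000)))/(1932591 - 3650940) = (1307428 + sqrt(15 + (5 - 2*841)*(-1000)))/(-1718349) = (1307428 + sqrt(15 + (5 - 1682)*(-1000)))*(-1/1718349) = (1307428 + sqrt(15 - 1677*(-1000)))*(-1/1718349) = (1307428 + sqrt(15 + 1677000))*(-1/1718349) = (1307428 + sqrt(1677015))*(-1/1718349) = (1307428 + 3*sqrt(186335))*(-1/1718349) = -1307428/1718349 - sqrt(186335)/572783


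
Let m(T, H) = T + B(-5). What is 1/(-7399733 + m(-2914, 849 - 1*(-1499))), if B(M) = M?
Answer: -1/7402652 ≈ -1.3509e-7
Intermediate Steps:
m(T, H) = -5 + T (m(T, H) = T - 5 = -5 + T)
1/(-7399733 + m(-2914, 849 - 1*(-1499))) = 1/(-7399733 + (-5 - 2914)) = 1/(-7399733 - 2919) = 1/(-7402652) = -1/7402652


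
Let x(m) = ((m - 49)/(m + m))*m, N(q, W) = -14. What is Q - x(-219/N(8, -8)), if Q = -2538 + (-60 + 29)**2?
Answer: -43689/28 ≈ -1560.3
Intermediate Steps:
x(m) = -49/2 + m/2 (x(m) = ((-49 + m)/((2*m)))*m = ((-49 + m)*(1/(2*m)))*m = ((-49 + m)/(2*m))*m = -49/2 + m/2)
Q = -1577 (Q = -2538 + (-31)**2 = -2538 + 961 = -1577)
Q - x(-219/N(8, -8)) = -1577 - (-49/2 + (-219/(-14))/2) = -1577 - (-49/2 + (-219*(-1/14))/2) = -1577 - (-49/2 + (1/2)*(219/14)) = -1577 - (-49/2 + 219/28) = -1577 - 1*(-467/28) = -1577 + 467/28 = -43689/28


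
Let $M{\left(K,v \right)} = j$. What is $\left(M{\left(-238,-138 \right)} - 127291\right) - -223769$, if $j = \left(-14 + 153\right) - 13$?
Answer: $96604$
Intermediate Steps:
$j = 126$ ($j = 139 - 13 = 126$)
$M{\left(K,v \right)} = 126$
$\left(M{\left(-238,-138 \right)} - 127291\right) - -223769 = \left(126 - 127291\right) - -223769 = -127165 + 223769 = 96604$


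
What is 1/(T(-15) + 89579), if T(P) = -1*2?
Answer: 1/89577 ≈ 1.1164e-5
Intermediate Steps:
T(P) = -2
1/(T(-15) + 89579) = 1/(-2 + 89579) = 1/89577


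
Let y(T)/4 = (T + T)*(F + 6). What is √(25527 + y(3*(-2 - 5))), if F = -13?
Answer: 3*√2967 ≈ 163.41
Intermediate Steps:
y(T) = -56*T (y(T) = 4*((T + T)*(-13 + 6)) = 4*((2*T)*(-7)) = 4*(-14*T) = -56*T)
√(25527 + y(3*(-2 - 5))) = √(25527 - 168*(-2 - 5)) = √(25527 - 168*(-7)) = √(25527 - 56*(-21)) = √(25527 + 1176) = √26703 = 3*√2967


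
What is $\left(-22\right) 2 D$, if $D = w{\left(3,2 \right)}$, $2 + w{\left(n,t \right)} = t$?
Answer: $0$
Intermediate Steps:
$w{\left(n,t \right)} = -2 + t$
$D = 0$ ($D = -2 + 2 = 0$)
$\left(-22\right) 2 D = \left(-22\right) 2 \cdot 0 = \left(-44\right) 0 = 0$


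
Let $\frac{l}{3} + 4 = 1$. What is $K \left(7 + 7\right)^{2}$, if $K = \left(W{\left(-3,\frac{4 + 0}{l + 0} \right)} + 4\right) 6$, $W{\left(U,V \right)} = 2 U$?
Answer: $-2352$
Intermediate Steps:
$l = -9$ ($l = -12 + 3 \cdot 1 = -12 + 3 = -9$)
$K = -12$ ($K = \left(2 \left(-3\right) + 4\right) 6 = \left(-6 + 4\right) 6 = \left(-2\right) 6 = -12$)
$K \left(7 + 7\right)^{2} = - 12 \left(7 + 7\right)^{2} = - 12 \cdot 14^{2} = \left(-12\right) 196 = -2352$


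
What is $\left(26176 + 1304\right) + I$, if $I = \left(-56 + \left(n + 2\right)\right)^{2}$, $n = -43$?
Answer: $36889$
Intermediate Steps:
$I = 9409$ ($I = \left(-56 + \left(-43 + 2\right)\right)^{2} = \left(-56 - 41\right)^{2} = \left(-97\right)^{2} = 9409$)
$\left(26176 + 1304\right) + I = \left(26176 + 1304\right) + 9409 = 27480 + 9409 = 36889$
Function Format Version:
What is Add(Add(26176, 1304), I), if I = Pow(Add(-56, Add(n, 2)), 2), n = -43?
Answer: 36889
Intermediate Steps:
I = 9409 (I = Pow(Add(-56, Add(-43, 2)), 2) = Pow(Add(-56, -41), 2) = Pow(-97, 2) = 9409)
Add(Add(26176, 1304), I) = Add(Add(26176, 1304), 9409) = Add(27480, 9409) = 36889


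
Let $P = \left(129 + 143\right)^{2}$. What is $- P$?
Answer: $-73984$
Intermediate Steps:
$P = 73984$ ($P = 272^{2} = 73984$)
$- P = \left(-1\right) 73984 = -73984$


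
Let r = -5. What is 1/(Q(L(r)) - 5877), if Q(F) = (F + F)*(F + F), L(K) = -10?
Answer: -1/5477 ≈ -0.00018258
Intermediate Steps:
Q(F) = 4*F² (Q(F) = (2*F)*(2*F) = 4*F²)
1/(Q(L(r)) - 5877) = 1/(4*(-10)² - 5877) = 1/(4*100 - 5877) = 1/(400 - 5877) = 1/(-5477) = -1/5477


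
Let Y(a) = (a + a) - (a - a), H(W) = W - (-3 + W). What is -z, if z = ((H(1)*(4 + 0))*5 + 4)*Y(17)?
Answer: -2176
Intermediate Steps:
H(W) = 3 (H(W) = W + (3 - W) = 3)
Y(a) = 2*a (Y(a) = 2*a - 1*0 = 2*a + 0 = 2*a)
z = 2176 (z = ((3*(4 + 0))*5 + 4)*(2*17) = ((3*4)*5 + 4)*34 = (12*5 + 4)*34 = (60 + 4)*34 = 64*34 = 2176)
-z = -1*2176 = -2176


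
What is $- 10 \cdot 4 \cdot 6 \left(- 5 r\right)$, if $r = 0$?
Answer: $0$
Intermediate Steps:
$- 10 \cdot 4 \cdot 6 \left(- 5 r\right) = - 10 \cdot 4 \cdot 6 \left(\left(-5\right) 0\right) = \left(-10\right) 24 \cdot 0 = \left(-240\right) 0 = 0$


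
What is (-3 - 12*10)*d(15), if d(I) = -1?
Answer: 123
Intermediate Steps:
(-3 - 12*10)*d(15) = (-3 - 12*10)*(-1) = (-3 - 120)*(-1) = -123*(-1) = 123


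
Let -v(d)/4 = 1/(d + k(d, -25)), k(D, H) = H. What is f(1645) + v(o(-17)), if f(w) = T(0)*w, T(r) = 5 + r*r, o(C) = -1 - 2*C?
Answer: 16449/2 ≈ 8224.5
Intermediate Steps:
T(r) = 5 + r²
f(w) = 5*w (f(w) = (5 + 0²)*w = (5 + 0)*w = 5*w)
v(d) = -4/(-25 + d) (v(d) = -4/(d - 25) = -4/(-25 + d))
f(1645) + v(o(-17)) = 5*1645 - 4/(-25 + (-1 - 2*(-17))) = 8225 - 4/(-25 + (-1 + 34)) = 8225 - 4/(-25 + 33) = 8225 - 4/8 = 8225 - 4*⅛ = 8225 - ½ = 16449/2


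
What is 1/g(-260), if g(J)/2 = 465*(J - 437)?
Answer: -1/648210 ≈ -1.5427e-6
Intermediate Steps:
g(J) = -406410 + 930*J (g(J) = 2*(465*(J - 437)) = 2*(465*(-437 + J)) = 2*(-203205 + 465*J) = -406410 + 930*J)
1/g(-260) = 1/(-406410 + 930*(-260)) = 1/(-406410 - 241800) = 1/(-648210) = -1/648210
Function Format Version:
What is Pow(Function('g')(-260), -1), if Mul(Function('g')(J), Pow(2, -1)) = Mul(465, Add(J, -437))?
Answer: Rational(-1, 648210) ≈ -1.5427e-6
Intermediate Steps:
Function('g')(J) = Add(-406410, Mul(930, J)) (Function('g')(J) = Mul(2, Mul(465, Add(J, -437))) = Mul(2, Mul(465, Add(-437, J))) = Mul(2, Add(-203205, Mul(465, J))) = Add(-406410, Mul(930, J)))
Pow(Function('g')(-260), -1) = Pow(Add(-406410, Mul(930, -260)), -1) = Pow(Add(-406410, -241800), -1) = Pow(-648210, -1) = Rational(-1, 648210)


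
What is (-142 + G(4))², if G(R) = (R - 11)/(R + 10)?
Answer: 81225/4 ≈ 20306.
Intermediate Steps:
G(R) = (-11 + R)/(10 + R)
(-142 + G(4))² = (-142 + (-11 + 4)/(10 + 4))² = (-142 - 7/14)² = (-142 + (1/14)*(-7))² = (-142 - ½)² = (-285/2)² = 81225/4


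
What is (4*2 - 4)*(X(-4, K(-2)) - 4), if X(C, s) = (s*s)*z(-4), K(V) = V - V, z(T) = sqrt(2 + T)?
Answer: -16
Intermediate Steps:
K(V) = 0
X(C, s) = I*sqrt(2)*s**2 (X(C, s) = (s*s)*sqrt(2 - 4) = s**2*sqrt(-2) = s**2*(I*sqrt(2)) = I*sqrt(2)*s**2)
(4*2 - 4)*(X(-4, K(-2)) - 4) = (4*2 - 4)*(I*sqrt(2)*0**2 - 4) = (8 - 4)*(I*sqrt(2)*0 - 4) = 4*(0 - 4) = 4*(-4) = -16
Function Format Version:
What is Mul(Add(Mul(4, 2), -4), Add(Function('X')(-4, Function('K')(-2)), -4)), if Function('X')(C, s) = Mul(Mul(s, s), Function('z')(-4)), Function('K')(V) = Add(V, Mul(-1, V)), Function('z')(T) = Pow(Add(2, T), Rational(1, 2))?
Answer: -16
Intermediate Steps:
Function('K')(V) = 0
Function('X')(C, s) = Mul(I, Pow(2, Rational(1, 2)), Pow(s, 2)) (Function('X')(C, s) = Mul(Mul(s, s), Pow(Add(2, -4), Rational(1, 2))) = Mul(Pow(s, 2), Pow(-2, Rational(1, 2))) = Mul(Pow(s, 2), Mul(I, Pow(2, Rational(1, 2)))) = Mul(I, Pow(2, Rational(1, 2)), Pow(s, 2)))
Mul(Add(Mul(4, 2), -4), Add(Function('X')(-4, Function('K')(-2)), -4)) = Mul(Add(Mul(4, 2), -4), Add(Mul(I, Pow(2, Rational(1, 2)), Pow(0, 2)), -4)) = Mul(Add(8, -4), Add(Mul(I, Pow(2, Rational(1, 2)), 0), -4)) = Mul(4, Add(0, -4)) = Mul(4, -4) = -16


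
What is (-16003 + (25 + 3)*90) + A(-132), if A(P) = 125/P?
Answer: -1779881/132 ≈ -13484.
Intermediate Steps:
(-16003 + (25 + 3)*90) + A(-132) = (-16003 + (25 + 3)*90) + 125/(-132) = (-16003 + 28*90) + 125*(-1/132) = (-16003 + 2520) - 125/132 = -13483 - 125/132 = -1779881/132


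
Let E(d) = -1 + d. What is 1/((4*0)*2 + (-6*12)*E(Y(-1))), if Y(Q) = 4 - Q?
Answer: -1/288 ≈ -0.0034722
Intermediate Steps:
1/((4*0)*2 + (-6*12)*E(Y(-1))) = 1/((4*0)*2 + (-6*12)*(-1 + (4 - 1*(-1)))) = 1/(0*2 - 72*(-1 + (4 + 1))) = 1/(0 - 72*(-1 + 5)) = 1/(0 - 72*4) = 1/(0 - 288) = 1/(-288) = -1/288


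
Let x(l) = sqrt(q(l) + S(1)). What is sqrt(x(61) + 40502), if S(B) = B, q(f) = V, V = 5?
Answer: sqrt(40502 + sqrt(6)) ≈ 201.26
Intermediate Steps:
q(f) = 5
x(l) = sqrt(6) (x(l) = sqrt(5 + 1) = sqrt(6))
sqrt(x(61) + 40502) = sqrt(sqrt(6) + 40502) = sqrt(40502 + sqrt(6))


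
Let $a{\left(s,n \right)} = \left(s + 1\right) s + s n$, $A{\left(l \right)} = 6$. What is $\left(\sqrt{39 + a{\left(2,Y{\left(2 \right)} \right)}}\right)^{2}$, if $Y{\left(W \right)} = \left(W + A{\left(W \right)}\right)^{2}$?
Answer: $173$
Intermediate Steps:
$Y{\left(W \right)} = \left(6 + W\right)^{2}$ ($Y{\left(W \right)} = \left(W + 6\right)^{2} = \left(6 + W\right)^{2}$)
$a{\left(s,n \right)} = n s + s \left(1 + s\right)$ ($a{\left(s,n \right)} = \left(1 + s\right) s + n s = s \left(1 + s\right) + n s = n s + s \left(1 + s\right)$)
$\left(\sqrt{39 + a{\left(2,Y{\left(2 \right)} \right)}}\right)^{2} = \left(\sqrt{39 + 2 \left(1 + \left(6 + 2\right)^{2} + 2\right)}\right)^{2} = \left(\sqrt{39 + 2 \left(1 + 8^{2} + 2\right)}\right)^{2} = \left(\sqrt{39 + 2 \left(1 + 64 + 2\right)}\right)^{2} = \left(\sqrt{39 + 2 \cdot 67}\right)^{2} = \left(\sqrt{39 + 134}\right)^{2} = \left(\sqrt{173}\right)^{2} = 173$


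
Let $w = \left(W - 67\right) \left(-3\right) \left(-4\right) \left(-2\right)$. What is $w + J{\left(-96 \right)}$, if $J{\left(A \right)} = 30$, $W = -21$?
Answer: $2142$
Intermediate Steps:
$w = 2112$ ($w = \left(-21 - 67\right) \left(-3\right) \left(-4\right) \left(-2\right) = - 88 \cdot 12 \left(-2\right) = \left(-88\right) \left(-24\right) = 2112$)
$w + J{\left(-96 \right)} = 2112 + 30 = 2142$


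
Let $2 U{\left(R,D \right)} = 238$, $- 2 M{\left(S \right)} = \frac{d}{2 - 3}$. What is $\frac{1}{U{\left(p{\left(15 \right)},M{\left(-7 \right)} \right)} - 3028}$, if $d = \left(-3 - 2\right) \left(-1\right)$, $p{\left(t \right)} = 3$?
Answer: $- \frac{1}{2909} \approx -0.00034376$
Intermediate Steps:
$d = 5$ ($d = \left(-5\right) \left(-1\right) = 5$)
$M{\left(S \right)} = \frac{5}{2}$ ($M{\left(S \right)} = - \frac{5 \frac{1}{2 - 3}}{2} = - \frac{5 \frac{1}{-1}}{2} = - \frac{5 \left(-1\right)}{2} = \left(- \frac{1}{2}\right) \left(-5\right) = \frac{5}{2}$)
$U{\left(R,D \right)} = 119$ ($U{\left(R,D \right)} = \frac{1}{2} \cdot 238 = 119$)
$\frac{1}{U{\left(p{\left(15 \right)},M{\left(-7 \right)} \right)} - 3028} = \frac{1}{119 - 3028} = \frac{1}{-2909} = - \frac{1}{2909}$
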